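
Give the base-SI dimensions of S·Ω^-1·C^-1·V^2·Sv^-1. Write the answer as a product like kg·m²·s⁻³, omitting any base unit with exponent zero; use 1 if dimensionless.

S = kg⁻¹·m⁻²·s³·A².
Ω = kg·m²·s⁻³·A⁻².
So Ω⁻¹ = kg⁻¹·m⁻²·s³·A².
C = s·A.
So C⁻¹ = s⁻¹·A⁻¹.
V = kg·m²·s⁻³·A⁻¹.
So V² = kg²·m⁴·s⁻⁶·A⁻².
Sv = m²·s⁻².
So Sv⁻¹ = m⁻²·s².
Combining: S·Ω⁻¹·C⁻¹·V²·Sv⁻¹ = (kg⁻¹·m⁻²·s³·A²) · (kg⁻¹·m⁻²·s³·A²) · (s⁻¹·A⁻¹) · (kg²·m⁴·s⁻⁶·A⁻²) · (m⁻²·s²) = m⁻²·s·A.

m⁻²·s·A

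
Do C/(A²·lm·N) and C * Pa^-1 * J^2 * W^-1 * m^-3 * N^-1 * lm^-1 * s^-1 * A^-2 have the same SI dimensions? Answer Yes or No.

Yes

Left side:
  lm = cd·sr = cd (luminous flux; sr is dimensionless).
  So lm⁻¹ = cd⁻¹.
  N = kg·m/s² = kg·m·s⁻² (force = mass × acceleration).
  So N⁻¹ = kg⁻¹·m⁻¹·s².
  C = A·s = s·A (charge = current × time).
  Combining: A⁻²·lm⁻¹·N⁻¹·C = A⁻² · cd⁻¹ · (kg⁻¹·m⁻¹·s²) · (s·A) = kg⁻¹·m⁻¹·s³·A⁻¹·cd⁻¹.
Right side:
  C = s·A.
  Pa = kg·m⁻¹·s⁻².
  So Pa⁻¹ = kg⁻¹·m·s².
  J = kg·m²·s⁻².
  So J² = kg²·m⁴·s⁻⁴.
  W = kg·m²·s⁻³.
  So W⁻¹ = kg⁻¹·m⁻²·s³.
  N = kg·m·s⁻².
  So N⁻¹ = kg⁻¹·m⁻¹·s².
  lm = cd.
  So lm⁻¹ = cd⁻¹.
  Combining: C·Pa⁻¹·J²·W⁻¹·m⁻³·N⁻¹·lm⁻¹·s⁻¹·A⁻² = (s·A) · (kg⁻¹·m·s²) · (kg²·m⁴·s⁻⁴) · (kg⁻¹·m⁻²·s³) · m⁻³ · (kg⁻¹·m⁻¹·s²) · cd⁻¹ · s⁻¹ · A⁻² = kg⁻¹·m⁻¹·s³·A⁻¹·cd⁻¹.
Both reduce to kg⁻¹·m⁻¹·s³·A⁻¹·cd⁻¹.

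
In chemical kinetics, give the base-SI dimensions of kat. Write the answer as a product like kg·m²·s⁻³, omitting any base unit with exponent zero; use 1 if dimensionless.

kat = mol/s = s⁻¹·mol (catalytic activity).

s⁻¹·mol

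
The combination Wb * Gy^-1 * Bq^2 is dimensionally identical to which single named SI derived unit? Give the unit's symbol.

Wb = kg·m²·s⁻²·A⁻¹.
Gy = m²·s⁻².
So Gy⁻¹ = m⁻²·s².
Bq = s⁻¹.
So Bq² = s⁻².
Combining: Wb·Gy⁻¹·Bq² = (kg·m²·s⁻²·A⁻¹) · (m⁻²·s²) · s⁻² = kg·s⁻²·A⁻¹.
kg·s⁻²·A⁻¹ is the base-SI form of the tesla.

T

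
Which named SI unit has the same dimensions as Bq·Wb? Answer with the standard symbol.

V

Bq = 1/s = s⁻¹ (activity is decays per second).
Wb = V·s (flux: a volt is a weber per second),
    = kg·m²·s⁻²·A⁻¹.
Combining: Bq·Wb = s⁻¹ · (kg·m²·s⁻²·A⁻¹) = kg·m²·s⁻³·A⁻¹.
kg·m²·s⁻³·A⁻¹ is the base-SI form of the volt.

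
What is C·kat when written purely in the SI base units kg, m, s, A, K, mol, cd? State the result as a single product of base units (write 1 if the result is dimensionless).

C = s·A.
kat = s⁻¹·mol.
Combining: C·kat = (s·A) · (s⁻¹·mol) = A·mol.

A·mol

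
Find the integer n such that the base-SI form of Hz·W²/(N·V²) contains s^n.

N = kg·m·s⁻².
So N⁻¹ = kg⁻¹·m⁻¹·s².
Hz = s⁻¹.
W = kg·m²·s⁻³.
So W² = kg²·m⁴·s⁻⁶.
V = kg·m²·s⁻³·A⁻¹.
So V⁻² = kg⁻²·m⁻⁴·s⁶·A².
Combining: N⁻¹·Hz·W²·V⁻² = (kg⁻¹·m⁻¹·s²) · s⁻¹ · (kg²·m⁴·s⁻⁶) · (kg⁻²·m⁻⁴·s⁶·A²) = kg⁻¹·m⁻¹·s·A².
The exponent of s is 1.

1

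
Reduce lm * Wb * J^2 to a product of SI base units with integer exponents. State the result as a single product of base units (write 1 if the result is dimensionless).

lm = cd·sr = cd (luminous flux; sr is dimensionless).
Wb = V·s (flux: a volt is a weber per second),
    = kg·m²·s⁻²·A⁻¹.
J = N·m (work = force × distance),
    = kg·m²·s⁻².
So J² = kg²·m⁴·s⁻⁴.
Combining: lm·Wb·J² = cd · (kg·m²·s⁻²·A⁻¹) · (kg²·m⁴·s⁻⁴) = kg³·m⁶·s⁻⁶·A⁻¹·cd.

kg³·m⁶·s⁻⁶·A⁻¹·cd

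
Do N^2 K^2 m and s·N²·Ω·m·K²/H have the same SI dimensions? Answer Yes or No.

Yes

Left side:
  N = kg·m/s² = kg·m·s⁻² (force = mass × acceleration).
  So N² = kg²·m²·s⁻⁴.
  Combining: N²·K²·m = (kg²·m²·s⁻⁴) · K² · m = kg²·m³·s⁻⁴·K².
Right side:
  N = kg·m/s² = kg·m·s⁻² (force = mass × acceleration).
  So N² = kg²·m²·s⁻⁴.
  H = Wb/A (inductance = flux per current),
      = kg·m²·s⁻²·A⁻².
  So H⁻¹ = kg⁻¹·m⁻²·s²·A².
  Ω = V/A (resistance = voltage per current),
      = kg·m²·s⁻³·A⁻².
  Combining: s·N²·H⁻¹·Ω·m·K² = s · (kg²·m²·s⁻⁴) · (kg⁻¹·m⁻²·s²·A²) · (kg·m²·s⁻³·A⁻²) · m · K² = kg²·m³·s⁻⁴·K².
Both reduce to kg²·m³·s⁻⁴·K².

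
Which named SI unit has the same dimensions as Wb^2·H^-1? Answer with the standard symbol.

Wb = kg·m²·s⁻²·A⁻¹.
So Wb² = kg²·m⁴·s⁻⁴·A⁻².
H = kg·m²·s⁻²·A⁻².
So H⁻¹ = kg⁻¹·m⁻²·s²·A².
Combining: Wb²·H⁻¹ = (kg²·m⁴·s⁻⁴·A⁻²) · (kg⁻¹·m⁻²·s²·A²) = kg·m²·s⁻².
kg·m²·s⁻² is the base-SI form of the joule.

J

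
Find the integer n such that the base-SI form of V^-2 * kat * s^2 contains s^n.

7

V = W/A (potential = power per current),
    = kg·m²·s⁻³·A⁻¹.
So V⁻² = kg⁻²·m⁻⁴·s⁶·A².
kat = mol/s = s⁻¹·mol (catalytic activity).
Combining: V⁻²·kat·s² = (kg⁻²·m⁻⁴·s⁶·A²) · (s⁻¹·mol) · s² = kg⁻²·m⁻⁴·s⁷·A²·mol.
The exponent of s is 7.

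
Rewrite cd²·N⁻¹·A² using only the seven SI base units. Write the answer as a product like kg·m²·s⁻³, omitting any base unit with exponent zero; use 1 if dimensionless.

kg⁻¹·m⁻¹·s²·A²·cd²

N = kg·m·s⁻².
So N⁻¹ = kg⁻¹·m⁻¹·s².
Combining: cd²·N⁻¹·A² = cd² · (kg⁻¹·m⁻¹·s²) · A² = kg⁻¹·m⁻¹·s²·A²·cd².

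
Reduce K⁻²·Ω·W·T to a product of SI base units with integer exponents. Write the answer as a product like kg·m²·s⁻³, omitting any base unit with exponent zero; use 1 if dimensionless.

kg³·m⁴·s⁻⁸·A⁻³·K⁻²

Ω = V/A (resistance = voltage per current),
    = kg·m²·s⁻³·A⁻².
W = J/s (power = energy per time),
    = kg·m²·s⁻³.
T = Wb/m² (flux density = flux per area),
    = kg·s⁻²·A⁻¹.
Combining: K⁻²·Ω·W·T = K⁻² · (kg·m²·s⁻³·A⁻²) · (kg·m²·s⁻³) · (kg·s⁻²·A⁻¹) = kg³·m⁴·s⁻⁸·A⁻³·K⁻².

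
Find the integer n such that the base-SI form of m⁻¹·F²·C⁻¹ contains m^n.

-5

F = C/V (capacitance = charge per voltage),
    = A·s/(kg·m²·s⁻³·A⁻¹) (substituting C and V),
    = kg⁻¹·m⁻²·s⁴·A².
So F² = kg⁻²·m⁻⁴·s⁸·A⁴.
C = A·s = s·A (charge = current × time).
So C⁻¹ = s⁻¹·A⁻¹.
Combining: m⁻¹·F²·C⁻¹ = m⁻¹ · (kg⁻²·m⁻⁴·s⁸·A⁴) · (s⁻¹·A⁻¹) = kg⁻²·m⁻⁵·s⁷·A³.
The exponent of m is -5.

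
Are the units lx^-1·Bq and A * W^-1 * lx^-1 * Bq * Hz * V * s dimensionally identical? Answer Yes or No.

Left side:
  lx = m⁻²·cd.
  So lx⁻¹ = m²·cd⁻¹.
  Bq = s⁻¹.
  Combining: lx⁻¹·Bq = (m²·cd⁻¹) · s⁻¹ = m²·s⁻¹·cd⁻¹.
Right side:
  W = kg·m²·s⁻³.
  So W⁻¹ = kg⁻¹·m⁻²·s³.
  lx = m⁻²·cd.
  So lx⁻¹ = m²·cd⁻¹.
  Bq = s⁻¹.
  Hz = s⁻¹.
  V = kg·m²·s⁻³·A⁻¹.
  Combining: A·W⁻¹·lx⁻¹·Bq·Hz·V·s = A · (kg⁻¹·m⁻²·s³) · (m²·cd⁻¹) · s⁻¹ · s⁻¹ · (kg·m²·s⁻³·A⁻¹) · s = m²·s⁻¹·cd⁻¹.
Both reduce to m²·s⁻¹·cd⁻¹.

Yes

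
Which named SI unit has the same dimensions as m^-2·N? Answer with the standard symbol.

Pa

N = kg·m·s⁻².
Combining: m⁻²·N = m⁻² · (kg·m·s⁻²) = kg·m⁻¹·s⁻².
kg·m⁻¹·s⁻² is the base-SI form of the pascal.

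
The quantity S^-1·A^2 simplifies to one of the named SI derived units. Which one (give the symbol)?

W

S = kg⁻¹·m⁻²·s³·A².
So S⁻¹ = kg·m²·s⁻³·A⁻².
Combining: S⁻¹·A² = (kg·m²·s⁻³·A⁻²) · A² = kg·m²·s⁻³.
kg·m²·s⁻³ is the base-SI form of the watt.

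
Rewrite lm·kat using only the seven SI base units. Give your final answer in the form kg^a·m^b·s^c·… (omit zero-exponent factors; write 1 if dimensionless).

lm = cd·sr = cd (luminous flux; sr is dimensionless).
kat = mol/s = s⁻¹·mol (catalytic activity).
Combining: lm·kat = cd · (s⁻¹·mol) = s⁻¹·mol·cd.

s⁻¹·mol·cd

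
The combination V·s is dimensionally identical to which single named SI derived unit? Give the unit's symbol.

V = kg·m²·s⁻³·A⁻¹.
Combining: V·s = (kg·m²·s⁻³·A⁻¹) · s = kg·m²·s⁻²·A⁻¹.
kg·m²·s⁻²·A⁻¹ is the base-SI form of the weber.

Wb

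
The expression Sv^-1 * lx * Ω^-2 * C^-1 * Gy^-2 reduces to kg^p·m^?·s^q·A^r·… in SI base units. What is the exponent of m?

Sv = m²·s⁻².
So Sv⁻¹ = m⁻²·s².
lx = m⁻²·cd.
Ω = kg·m²·s⁻³·A⁻².
So Ω⁻² = kg⁻²·m⁻⁴·s⁶·A⁴.
C = s·A.
So C⁻¹ = s⁻¹·A⁻¹.
Gy = m²·s⁻².
So Gy⁻² = m⁻⁴·s⁴.
Combining: Sv⁻¹·lx·Ω⁻²·C⁻¹·Gy⁻² = (m⁻²·s²) · (m⁻²·cd) · (kg⁻²·m⁻⁴·s⁶·A⁴) · (s⁻¹·A⁻¹) · (m⁻⁴·s⁴) = kg⁻²·m⁻¹²·s¹¹·A³·cd.
The exponent of m is -12.

-12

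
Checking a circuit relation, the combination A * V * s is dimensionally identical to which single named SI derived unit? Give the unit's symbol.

J

V = W/A (potential = power per current),
    = kg·m²·s⁻³·A⁻¹.
Combining: A·V·s = A · (kg·m²·s⁻³·A⁻¹) · s = kg·m²·s⁻².
kg·m²·s⁻² is the base-SI form of the joule.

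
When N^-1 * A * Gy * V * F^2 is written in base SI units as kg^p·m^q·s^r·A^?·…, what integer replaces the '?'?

N = kg·m/s² = kg·m·s⁻² (force = mass × acceleration).
So N⁻¹ = kg⁻¹·m⁻¹·s².
Gy = J/kg (absorbed dose = energy per mass),
    = m²·s⁻².
V = W/A (potential = power per current),
    = kg·m²·s⁻³·A⁻¹.
F = C/V (capacitance = charge per voltage),
    = A·s/(kg·m²·s⁻³·A⁻¹) (substituting C and V),
    = kg⁻¹·m⁻²·s⁴·A².
So F² = kg⁻²·m⁻⁴·s⁸·A⁴.
Combining: N⁻¹·A·Gy·V·F² = (kg⁻¹·m⁻¹·s²) · A · (m²·s⁻²) · (kg·m²·s⁻³·A⁻¹) · (kg⁻²·m⁻⁴·s⁸·A⁴) = kg⁻²·m⁻¹·s⁵·A⁴.
The exponent of A is 4.

4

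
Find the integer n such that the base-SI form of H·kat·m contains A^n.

H = Wb/A (inductance = flux per current),
    = kg·m²·s⁻²·A⁻².
kat = mol/s = s⁻¹·mol (catalytic activity).
Combining: H·kat·m = (kg·m²·s⁻²·A⁻²) · (s⁻¹·mol) · m = kg·m³·s⁻³·A⁻²·mol.
The exponent of A is -2.

-2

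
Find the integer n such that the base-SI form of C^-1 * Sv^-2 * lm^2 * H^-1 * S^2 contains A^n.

C = s·A.
So C⁻¹ = s⁻¹·A⁻¹.
Sv = m²·s⁻².
So Sv⁻² = m⁻⁴·s⁴.
lm = cd.
So lm² = cd².
H = kg·m²·s⁻²·A⁻².
So H⁻¹ = kg⁻¹·m⁻²·s²·A².
S = kg⁻¹·m⁻²·s³·A².
So S² = kg⁻²·m⁻⁴·s⁶·A⁴.
Combining: C⁻¹·Sv⁻²·lm²·H⁻¹·S² = (s⁻¹·A⁻¹) · (m⁻⁴·s⁴) · cd² · (kg⁻¹·m⁻²·s²·A²) · (kg⁻²·m⁻⁴·s⁶·A⁴) = kg⁻³·m⁻¹⁰·s¹¹·A⁵·cd².
The exponent of A is 5.

5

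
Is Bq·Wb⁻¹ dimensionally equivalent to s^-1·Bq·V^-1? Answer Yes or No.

Yes

Left side:
  Bq = 1/s = s⁻¹ (activity is decays per second).
  Wb = V·s (flux: a volt is a weber per second),
      = kg·m²·s⁻²·A⁻¹.
  So Wb⁻¹ = kg⁻¹·m⁻²·s²·A.
  Combining: Bq·Wb⁻¹ = s⁻¹ · (kg⁻¹·m⁻²·s²·A) = kg⁻¹·m⁻²·s·A.
Right side:
  Bq = s⁻¹.
  V = kg·m²·s⁻³·A⁻¹.
  So V⁻¹ = kg⁻¹·m⁻²·s³·A.
  Combining: s⁻¹·Bq·V⁻¹ = s⁻¹ · s⁻¹ · (kg⁻¹·m⁻²·s³·A) = kg⁻¹·m⁻²·s·A.
Both reduce to kg⁻¹·m⁻²·s·A.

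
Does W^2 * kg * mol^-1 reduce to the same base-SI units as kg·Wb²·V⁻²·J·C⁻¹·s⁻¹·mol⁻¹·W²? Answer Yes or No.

Left side:
  W = kg·m²·s⁻³.
  So W² = kg²·m⁴·s⁻⁶.
  Combining: W²·kg·mol⁻¹ = (kg²·m⁴·s⁻⁶) · kg · mol⁻¹ = kg³·m⁴·s⁻⁶·mol⁻¹.
Right side:
  Wb = kg·m²·s⁻²·A⁻¹.
  So Wb² = kg²·m⁴·s⁻⁴·A⁻².
  V = kg·m²·s⁻³·A⁻¹.
  So V⁻² = kg⁻²·m⁻⁴·s⁶·A².
  J = kg·m²·s⁻².
  C = s·A.
  So C⁻¹ = s⁻¹·A⁻¹.
  W = kg·m²·s⁻³.
  So W² = kg²·m⁴·s⁻⁶.
  Combining: kg·Wb²·V⁻²·J·C⁻¹·s⁻¹·mol⁻¹·W² = kg · (kg²·m⁴·s⁻⁴·A⁻²) · (kg⁻²·m⁻⁴·s⁶·A²) · (kg·m²·s⁻²) · (s⁻¹·A⁻¹) · s⁻¹ · mol⁻¹ · (kg²·m⁴·s⁻⁶) = kg⁴·m⁶·s⁻⁸·A⁻¹·mol⁻¹.
Left is kg³·m⁴·s⁻⁶·mol⁻¹; right is kg⁴·m⁶·s⁻⁸·A⁻¹·mol⁻¹ — different.

No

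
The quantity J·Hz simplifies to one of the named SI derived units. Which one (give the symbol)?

J = kg·m²·s⁻².
Hz = s⁻¹.
Combining: J·Hz = (kg·m²·s⁻²) · s⁻¹ = kg·m²·s⁻³.
kg·m²·s⁻³ is the base-SI form of the watt.

W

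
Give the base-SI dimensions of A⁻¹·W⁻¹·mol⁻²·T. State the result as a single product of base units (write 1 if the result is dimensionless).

W = J/s (power = energy per time),
    = kg·m²·s⁻³.
So W⁻¹ = kg⁻¹·m⁻²·s³.
T = Wb/m² (flux density = flux per area),
    = kg·s⁻²·A⁻¹.
Combining: A⁻¹·W⁻¹·mol⁻²·T = A⁻¹ · (kg⁻¹·m⁻²·s³) · mol⁻² · (kg·s⁻²·A⁻¹) = m⁻²·s·A⁻²·mol⁻².

m⁻²·s·A⁻²·mol⁻²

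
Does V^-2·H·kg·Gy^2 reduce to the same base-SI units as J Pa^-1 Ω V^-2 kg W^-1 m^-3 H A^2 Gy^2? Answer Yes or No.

Left side:
  V = W/A (potential = power per current),
      = kg·m²·s⁻³·A⁻¹.
  So V⁻² = kg⁻²·m⁻⁴·s⁶·A².
  H = Wb/A (inductance = flux per current),
      = kg·m²·s⁻²·A⁻².
  Gy = J/kg (absorbed dose = energy per mass),
      = m²·s⁻².
  So Gy² = m⁴·s⁻⁴.
  Combining: V⁻²·H·kg·Gy² = (kg⁻²·m⁻⁴·s⁶·A²) · (kg·m²·s⁻²·A⁻²) · kg · (m⁴·s⁻⁴) = m².
Right side:
  J = kg·m²·s⁻².
  Pa = kg·m⁻¹·s⁻².
  So Pa⁻¹ = kg⁻¹·m·s².
  Ω = kg·m²·s⁻³·A⁻².
  V = kg·m²·s⁻³·A⁻¹.
  So V⁻² = kg⁻²·m⁻⁴·s⁶·A².
  W = kg·m²·s⁻³.
  So W⁻¹ = kg⁻¹·m⁻²·s³.
  H = kg·m²·s⁻²·A⁻².
  Gy = m²·s⁻².
  So Gy² = m⁴·s⁻⁴.
  Combining: J·Pa⁻¹·Ω·V⁻²·kg·W⁻¹·m⁻³·H·A²·Gy² = (kg·m²·s⁻²) · (kg⁻¹·m·s²) · (kg·m²·s⁻³·A⁻²) · (kg⁻²·m⁻⁴·s⁶·A²) · kg · (kg⁻¹·m⁻²·s³) · m⁻³ · (kg·m²·s⁻²·A⁻²) · A² · (m⁴·s⁻⁴) = m².
Both reduce to m².

Yes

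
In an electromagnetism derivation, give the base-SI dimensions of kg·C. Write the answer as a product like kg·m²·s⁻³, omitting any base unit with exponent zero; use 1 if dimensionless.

C = A·s = s·A (charge = current × time).
Combining: kg·C = kg · (s·A) = kg·s·A.

kg·s·A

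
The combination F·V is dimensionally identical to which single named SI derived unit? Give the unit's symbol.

C

F = C/V (capacitance = charge per voltage),
    = A·s/(kg·m²·s⁻³·A⁻¹) (substituting C and V),
    = kg⁻¹·m⁻²·s⁴·A².
V = W/A (potential = power per current),
    = kg·m²·s⁻³·A⁻¹.
Combining: F·V = (kg⁻¹·m⁻²·s⁴·A²) · (kg·m²·s⁻³·A⁻¹) = s·A.
s·A is the base-SI form of the coulomb.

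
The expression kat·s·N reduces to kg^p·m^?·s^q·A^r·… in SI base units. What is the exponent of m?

1

kat = s⁻¹·mol.
N = kg·m·s⁻².
Combining: kat·s·N = (s⁻¹·mol) · s · (kg·m·s⁻²) = kg·m·s⁻²·mol.
The exponent of m is 1.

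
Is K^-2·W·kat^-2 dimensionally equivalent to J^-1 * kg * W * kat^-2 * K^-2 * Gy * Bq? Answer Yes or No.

No

Left side:
  W = J/s (power = energy per time),
      = kg·m²·s⁻³.
  kat = mol/s = s⁻¹·mol (catalytic activity).
  So kat⁻² = s²·mol⁻².
  Combining: K⁻²·W·kat⁻² = K⁻² · (kg·m²·s⁻³) · (s²·mol⁻²) = kg·m²·s⁻¹·K⁻²·mol⁻².
Right side:
  J = N·m (work = force × distance),
      = kg·m²·s⁻².
  So J⁻¹ = kg⁻¹·m⁻²·s².
  W = J/s (power = energy per time),
      = kg·m²·s⁻³.
  kat = mol/s = s⁻¹·mol (catalytic activity).
  So kat⁻² = s²·mol⁻².
  Gy = J/kg (absorbed dose = energy per mass),
      = m²·s⁻².
  Bq = 1/s = s⁻¹ (activity is decays per second).
  Combining: J⁻¹·kg·W·kat⁻²·K⁻²·Gy·Bq = (kg⁻¹·m⁻²·s²) · kg · (kg·m²·s⁻³) · (s²·mol⁻²) · K⁻² · (m²·s⁻²) · s⁻¹ = kg·m²·s⁻²·K⁻²·mol⁻².
Left is kg·m²·s⁻¹·K⁻²·mol⁻²; right is kg·m²·s⁻²·K⁻²·mol⁻² — different.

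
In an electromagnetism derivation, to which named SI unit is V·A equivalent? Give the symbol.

W

V = W/A (potential = power per current),
    = kg·m²·s⁻³·A⁻¹.
Combining: V·A = (kg·m²·s⁻³·A⁻¹) · A = kg·m²·s⁻³.
kg·m²·s⁻³ is the base-SI form of the watt.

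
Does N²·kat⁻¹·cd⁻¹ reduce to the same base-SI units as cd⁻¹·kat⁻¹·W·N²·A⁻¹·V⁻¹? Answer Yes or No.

Left side:
  N = kg·m·s⁻².
  So N² = kg²·m²·s⁻⁴.
  kat = s⁻¹·mol.
  So kat⁻¹ = s·mol⁻¹.
  Combining: N²·kat⁻¹·cd⁻¹ = (kg²·m²·s⁻⁴) · (s·mol⁻¹) · cd⁻¹ = kg²·m²·s⁻³·mol⁻¹·cd⁻¹.
Right side:
  kat = mol/s = s⁻¹·mol (catalytic activity).
  So kat⁻¹ = s·mol⁻¹.
  W = J/s (power = energy per time),
      = kg·m²·s⁻³.
  N = kg·m/s² = kg·m·s⁻² (force = mass × acceleration).
  So N² = kg²·m²·s⁻⁴.
  V = W/A (potential = power per current),
      = kg·m²·s⁻³·A⁻¹.
  So V⁻¹ = kg⁻¹·m⁻²·s³·A.
  Combining: cd⁻¹·kat⁻¹·W·N²·A⁻¹·V⁻¹ = cd⁻¹ · (s·mol⁻¹) · (kg·m²·s⁻³) · (kg²·m²·s⁻⁴) · A⁻¹ · (kg⁻¹·m⁻²·s³·A) = kg²·m²·s⁻³·mol⁻¹·cd⁻¹.
Both reduce to kg²·m²·s⁻³·mol⁻¹·cd⁻¹.

Yes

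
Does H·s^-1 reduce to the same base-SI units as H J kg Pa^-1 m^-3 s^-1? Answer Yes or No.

No

Left side:
  H = Wb/A (inductance = flux per current),
      = kg·m²·s⁻²·A⁻².
  Combining: H·s⁻¹ = (kg·m²·s⁻²·A⁻²) · s⁻¹ = kg·m²·s⁻³·A⁻².
Right side:
  H = kg·m²·s⁻²·A⁻².
  J = kg·m²·s⁻².
  Pa = kg·m⁻¹·s⁻².
  So Pa⁻¹ = kg⁻¹·m·s².
  Combining: H·J·kg·Pa⁻¹·m⁻³·s⁻¹ = (kg·m²·s⁻²·A⁻²) · (kg·m²·s⁻²) · kg · (kg⁻¹·m·s²) · m⁻³ · s⁻¹ = kg²·m²·s⁻³·A⁻².
Left is kg·m²·s⁻³·A⁻²; right is kg²·m²·s⁻³·A⁻² — different.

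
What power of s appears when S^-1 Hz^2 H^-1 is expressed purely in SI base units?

-3

S = 1/Ω (conductance is reciprocal resistance),
    = kg⁻¹·m⁻²·s³·A².
So S⁻¹ = kg·m²·s⁻³·A⁻².
Hz = 1/s = s⁻¹ (frequency is cycles per second).
So Hz² = s⁻².
H = Wb/A (inductance = flux per current),
    = kg·m²·s⁻²·A⁻².
So H⁻¹ = kg⁻¹·m⁻²·s²·A².
Combining: S⁻¹·Hz²·H⁻¹ = (kg·m²·s⁻³·A⁻²) · s⁻² · (kg⁻¹·m⁻²·s²·A²) = s⁻³.
The exponent of s is -3.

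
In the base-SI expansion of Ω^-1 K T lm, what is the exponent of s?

1

Ω = kg·m²·s⁻³·A⁻².
So Ω⁻¹ = kg⁻¹·m⁻²·s³·A².
T = kg·s⁻²·A⁻¹.
lm = cd.
Combining: Ω⁻¹·K·T·lm = (kg⁻¹·m⁻²·s³·A²) · K · (kg·s⁻²·A⁻¹) · cd = m⁻²·s·A·K·cd.
The exponent of s is 1.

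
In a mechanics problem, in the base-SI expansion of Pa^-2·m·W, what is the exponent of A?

Pa = N/m² (pressure = force per area),
    = kg·m⁻¹·s⁻².
So Pa⁻² = kg⁻²·m²·s⁴.
W = J/s (power = energy per time),
    = kg·m²·s⁻³.
Combining: Pa⁻²·m·W = (kg⁻²·m²·s⁴) · m · (kg·m²·s⁻³) = kg⁻¹·m⁵·s.
The exponent of A is 0.

0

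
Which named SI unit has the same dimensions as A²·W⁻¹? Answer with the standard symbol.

S

W = J/s (power = energy per time),
    = kg·m²·s⁻³.
So W⁻¹ = kg⁻¹·m⁻²·s³.
Combining: A²·W⁻¹ = A² · (kg⁻¹·m⁻²·s³) = kg⁻¹·m⁻²·s³·A².
kg⁻¹·m⁻²·s³·A² is the base-SI form of the siemens.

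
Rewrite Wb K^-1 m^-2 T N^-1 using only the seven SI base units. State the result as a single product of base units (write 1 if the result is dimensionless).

kg·m⁻¹·s⁻²·A⁻²·K⁻¹

Wb = V·s (flux: a volt is a weber per second),
    = kg·m²·s⁻²·A⁻¹.
T = Wb/m² (flux density = flux per area),
    = kg·s⁻²·A⁻¹.
N = kg·m/s² = kg·m·s⁻² (force = mass × acceleration).
So N⁻¹ = kg⁻¹·m⁻¹·s².
Combining: Wb·K⁻¹·m⁻²·T·N⁻¹ = (kg·m²·s⁻²·A⁻¹) · K⁻¹ · m⁻² · (kg·s⁻²·A⁻¹) · (kg⁻¹·m⁻¹·s²) = kg·m⁻¹·s⁻²·A⁻²·K⁻¹.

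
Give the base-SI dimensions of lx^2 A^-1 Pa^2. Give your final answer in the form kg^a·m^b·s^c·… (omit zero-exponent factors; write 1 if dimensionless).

lx = lm/m² (illuminance = luminous flux per area),
    = m⁻²·cd.
So lx² = m⁻⁴·cd².
Pa = N/m² (pressure = force per area),
    = kg·m⁻¹·s⁻².
So Pa² = kg²·m⁻²·s⁻⁴.
Combining: lx²·A⁻¹·Pa² = (m⁻⁴·cd²) · A⁻¹ · (kg²·m⁻²·s⁻⁴) = kg²·m⁻⁶·s⁻⁴·A⁻¹·cd².

kg²·m⁻⁶·s⁻⁴·A⁻¹·cd²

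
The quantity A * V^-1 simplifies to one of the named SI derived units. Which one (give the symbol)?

V = kg·m²·s⁻³·A⁻¹.
So V⁻¹ = kg⁻¹·m⁻²·s³·A.
Combining: A·V⁻¹ = A · (kg⁻¹·m⁻²·s³·A) = kg⁻¹·m⁻²·s³·A².
kg⁻¹·m⁻²·s³·A² is the base-SI form of the siemens.

S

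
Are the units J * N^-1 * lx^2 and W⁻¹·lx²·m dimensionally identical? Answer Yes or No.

Left side:
  J = N·m (work = force × distance),
      = kg·m²·s⁻².
  N = kg·m/s² = kg·m·s⁻² (force = mass × acceleration).
  So N⁻¹ = kg⁻¹·m⁻¹·s².
  lx = lm/m² (illuminance = luminous flux per area),
      = m⁻²·cd.
  So lx² = m⁻⁴·cd².
  Combining: J·N⁻¹·lx² = (kg·m²·s⁻²) · (kg⁻¹·m⁻¹·s²) · (m⁻⁴·cd²) = m⁻³·cd².
Right side:
  W = J/s (power = energy per time),
      = kg·m²·s⁻³.
  So W⁻¹ = kg⁻¹·m⁻²·s³.
  lx = lm/m² (illuminance = luminous flux per area),
      = m⁻²·cd.
  So lx² = m⁻⁴·cd².
  Combining: W⁻¹·lx²·m = (kg⁻¹·m⁻²·s³) · (m⁻⁴·cd²) · m = kg⁻¹·m⁻⁵·s³·cd².
Left is m⁻³·cd²; right is kg⁻¹·m⁻⁵·s³·cd² — different.

No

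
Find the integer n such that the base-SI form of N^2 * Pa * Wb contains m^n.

3

N = kg·m/s² = kg·m·s⁻² (force = mass × acceleration).
So N² = kg²·m²·s⁻⁴.
Pa = N/m² (pressure = force per area),
    = kg·m⁻¹·s⁻².
Wb = V·s (flux: a volt is a weber per second),
    = kg·m²·s⁻²·A⁻¹.
Combining: N²·Pa·Wb = (kg²·m²·s⁻⁴) · (kg·m⁻¹·s⁻²) · (kg·m²·s⁻²·A⁻¹) = kg⁴·m³·s⁻⁸·A⁻¹.
The exponent of m is 3.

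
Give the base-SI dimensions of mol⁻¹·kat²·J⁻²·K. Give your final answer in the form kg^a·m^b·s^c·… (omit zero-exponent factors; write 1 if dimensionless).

kat = mol/s = s⁻¹·mol (catalytic activity).
So kat² = s⁻²·mol².
J = N·m (work = force × distance),
    = kg·m²·s⁻².
So J⁻² = kg⁻²·m⁻⁴·s⁴.
Combining: mol⁻¹·kat²·J⁻²·K = mol⁻¹ · (s⁻²·mol²) · (kg⁻²·m⁻⁴·s⁴) · K = kg⁻²·m⁻⁴·s²·K·mol.

kg⁻²·m⁻⁴·s²·K·mol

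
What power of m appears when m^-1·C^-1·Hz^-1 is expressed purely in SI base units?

C = s·A.
So C⁻¹ = s⁻¹·A⁻¹.
Hz = s⁻¹.
So Hz⁻¹ = s.
Combining: m⁻¹·C⁻¹·Hz⁻¹ = m⁻¹ · (s⁻¹·A⁻¹) · s = m⁻¹·A⁻¹.
The exponent of m is -1.

-1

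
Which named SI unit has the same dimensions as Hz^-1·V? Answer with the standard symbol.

Hz = 1/s = s⁻¹ (frequency is cycles per second).
So Hz⁻¹ = s.
V = W/A (potential = power per current),
    = kg·m²·s⁻³·A⁻¹.
Combining: Hz⁻¹·V = s · (kg·m²·s⁻³·A⁻¹) = kg·m²·s⁻²·A⁻¹.
kg·m²·s⁻²·A⁻¹ is the base-SI form of the weber.

Wb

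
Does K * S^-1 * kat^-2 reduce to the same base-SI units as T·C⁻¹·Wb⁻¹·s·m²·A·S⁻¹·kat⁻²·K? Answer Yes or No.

Yes

Left side:
  S = kg⁻¹·m⁻²·s³·A².
  So S⁻¹ = kg·m²·s⁻³·A⁻².
  kat = s⁻¹·mol.
  So kat⁻² = s²·mol⁻².
  Combining: K·S⁻¹·kat⁻² = K · (kg·m²·s⁻³·A⁻²) · (s²·mol⁻²) = kg·m²·s⁻¹·A⁻²·K·mol⁻².
Right side:
  T = Wb/m² (flux density = flux per area),
      = kg·s⁻²·A⁻¹.
  C = A·s = s·A (charge = current × time).
  So C⁻¹ = s⁻¹·A⁻¹.
  Wb = V·s (flux: a volt is a weber per second),
      = kg·m²·s⁻²·A⁻¹.
  So Wb⁻¹ = kg⁻¹·m⁻²·s²·A.
  S = 1/Ω (conductance is reciprocal resistance),
      = kg⁻¹·m⁻²·s³·A².
  So S⁻¹ = kg·m²·s⁻³·A⁻².
  kat = mol/s = s⁻¹·mol (catalytic activity).
  So kat⁻² = s²·mol⁻².
  Combining: T·C⁻¹·Wb⁻¹·s·m²·A·S⁻¹·kat⁻²·K = (kg·s⁻²·A⁻¹) · (s⁻¹·A⁻¹) · (kg⁻¹·m⁻²·s²·A) · s · m² · A · (kg·m²·s⁻³·A⁻²) · (s²·mol⁻²) · K = kg·m²·s⁻¹·A⁻²·K·mol⁻².
Both reduce to kg·m²·s⁻¹·A⁻²·K·mol⁻².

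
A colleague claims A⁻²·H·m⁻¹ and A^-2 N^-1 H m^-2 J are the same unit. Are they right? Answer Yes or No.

Left side:
  H = Wb/A (inductance = flux per current),
      = kg·m²·s⁻²·A⁻².
  Combining: A⁻²·H·m⁻¹ = A⁻² · (kg·m²·s⁻²·A⁻²) · m⁻¹ = kg·m·s⁻²·A⁻⁴.
Right side:
  N = kg·m/s² = kg·m·s⁻² (force = mass × acceleration).
  So N⁻¹ = kg⁻¹·m⁻¹·s².
  H = Wb/A (inductance = flux per current),
      = kg·m²·s⁻²·A⁻².
  J = N·m (work = force × distance),
      = kg·m²·s⁻².
  Combining: A⁻²·N⁻¹·H·m⁻²·J = A⁻² · (kg⁻¹·m⁻¹·s²) · (kg·m²·s⁻²·A⁻²) · m⁻² · (kg·m²·s⁻²) = kg·m·s⁻²·A⁻⁴.
Both reduce to kg·m·s⁻²·A⁻⁴.

Yes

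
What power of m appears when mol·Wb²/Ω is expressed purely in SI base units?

2

Wb = V·s (flux: a volt is a weber per second),
    = kg·m²·s⁻²·A⁻¹.
So Wb² = kg²·m⁴·s⁻⁴·A⁻².
Ω = V/A (resistance = voltage per current),
    = kg·m²·s⁻³·A⁻².
So Ω⁻¹ = kg⁻¹·m⁻²·s³·A².
Combining: mol·Wb²·Ω⁻¹ = mol · (kg²·m⁴·s⁻⁴·A⁻²) · (kg⁻¹·m⁻²·s³·A²) = kg·m²·s⁻¹·mol.
The exponent of m is 2.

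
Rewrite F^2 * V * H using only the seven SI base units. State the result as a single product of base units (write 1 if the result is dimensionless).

F = kg⁻¹·m⁻²·s⁴·A².
So F² = kg⁻²·m⁻⁴·s⁸·A⁴.
V = kg·m²·s⁻³·A⁻¹.
H = kg·m²·s⁻²·A⁻².
Combining: F²·V·H = (kg⁻²·m⁻⁴·s⁸·A⁴) · (kg·m²·s⁻³·A⁻¹) · (kg·m²·s⁻²·A⁻²) = s³·A.

s³·A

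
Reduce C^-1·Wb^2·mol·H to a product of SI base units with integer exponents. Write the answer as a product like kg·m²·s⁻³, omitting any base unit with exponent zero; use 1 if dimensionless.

kg³·m⁶·s⁻⁷·A⁻⁵·mol

C = A·s = s·A (charge = current × time).
So C⁻¹ = s⁻¹·A⁻¹.
Wb = V·s (flux: a volt is a weber per second),
    = kg·m²·s⁻²·A⁻¹.
So Wb² = kg²·m⁴·s⁻⁴·A⁻².
H = Wb/A (inductance = flux per current),
    = kg·m²·s⁻²·A⁻².
Combining: C⁻¹·Wb²·mol·H = (s⁻¹·A⁻¹) · (kg²·m⁴·s⁻⁴·A⁻²) · mol · (kg·m²·s⁻²·A⁻²) = kg³·m⁶·s⁻⁷·A⁻⁵·mol.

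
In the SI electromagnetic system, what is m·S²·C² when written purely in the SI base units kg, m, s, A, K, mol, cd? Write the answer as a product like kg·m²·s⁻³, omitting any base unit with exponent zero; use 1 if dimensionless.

S = 1/Ω (conductance is reciprocal resistance),
    = kg⁻¹·m⁻²·s³·A².
So S² = kg⁻²·m⁻⁴·s⁶·A⁴.
C = A·s = s·A (charge = current × time).
So C² = s²·A².
Combining: m·S²·C² = m · (kg⁻²·m⁻⁴·s⁶·A⁴) · (s²·A²) = kg⁻²·m⁻³·s⁸·A⁶.

kg⁻²·m⁻³·s⁸·A⁶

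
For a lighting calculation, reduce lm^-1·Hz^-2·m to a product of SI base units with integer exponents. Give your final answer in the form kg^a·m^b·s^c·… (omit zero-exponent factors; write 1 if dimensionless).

m·s²·cd⁻¹

lm = cd.
So lm⁻¹ = cd⁻¹.
Hz = s⁻¹.
So Hz⁻² = s².
Combining: lm⁻¹·Hz⁻²·m = cd⁻¹ · s² · m = m·s²·cd⁻¹.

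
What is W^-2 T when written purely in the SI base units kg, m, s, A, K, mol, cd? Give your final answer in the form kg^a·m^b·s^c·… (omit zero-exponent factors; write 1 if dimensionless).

kg⁻¹·m⁻⁴·s⁴·A⁻¹

W = J/s (power = energy per time),
    = kg·m²·s⁻³.
So W⁻² = kg⁻²·m⁻⁴·s⁶.
T = Wb/m² (flux density = flux per area),
    = kg·s⁻²·A⁻¹.
Combining: W⁻²·T = (kg⁻²·m⁻⁴·s⁶) · (kg·s⁻²·A⁻¹) = kg⁻¹·m⁻⁴·s⁴·A⁻¹.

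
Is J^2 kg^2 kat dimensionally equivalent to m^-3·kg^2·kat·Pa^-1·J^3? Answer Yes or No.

Yes

Left side:
  J = N·m (work = force × distance),
      = kg·m²·s⁻².
  So J² = kg²·m⁴·s⁻⁴.
  kat = mol/s = s⁻¹·mol (catalytic activity).
  Combining: J²·kg²·kat = (kg²·m⁴·s⁻⁴) · kg² · (s⁻¹·mol) = kg⁴·m⁴·s⁻⁵·mol.
Right side:
  kat = s⁻¹·mol.
  Pa = kg·m⁻¹·s⁻².
  So Pa⁻¹ = kg⁻¹·m·s².
  J = kg·m²·s⁻².
  So J³ = kg³·m⁶·s⁻⁶.
  Combining: m⁻³·kg²·kat·Pa⁻¹·J³ = m⁻³ · kg² · (s⁻¹·mol) · (kg⁻¹·m·s²) · (kg³·m⁶·s⁻⁶) = kg⁴·m⁴·s⁻⁵·mol.
Both reduce to kg⁴·m⁴·s⁻⁵·mol.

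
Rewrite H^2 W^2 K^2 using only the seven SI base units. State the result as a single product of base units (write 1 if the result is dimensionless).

H = Wb/A (inductance = flux per current),
    = kg·m²·s⁻²·A⁻².
So H² = kg²·m⁴·s⁻⁴·A⁻⁴.
W = J/s (power = energy per time),
    = kg·m²·s⁻³.
So W² = kg²·m⁴·s⁻⁶.
Combining: H²·W²·K² = (kg²·m⁴·s⁻⁴·A⁻⁴) · (kg²·m⁴·s⁻⁶) · K² = kg⁴·m⁸·s⁻¹⁰·A⁻⁴·K².

kg⁴·m⁸·s⁻¹⁰·A⁻⁴·K²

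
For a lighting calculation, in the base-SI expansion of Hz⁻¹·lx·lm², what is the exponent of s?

Hz = s⁻¹.
So Hz⁻¹ = s.
lx = m⁻²·cd.
lm = cd.
So lm² = cd².
Combining: Hz⁻¹·lx·lm² = s · (m⁻²·cd) · cd² = m⁻²·s·cd³.
The exponent of s is 1.

1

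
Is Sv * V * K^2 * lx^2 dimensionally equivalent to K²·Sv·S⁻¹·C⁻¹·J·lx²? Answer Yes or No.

Left side:
  Sv = m²·s⁻².
  V = kg·m²·s⁻³·A⁻¹.
  lx = m⁻²·cd.
  So lx² = m⁻⁴·cd².
  Combining: Sv·V·K²·lx² = (m²·s⁻²) · (kg·m²·s⁻³·A⁻¹) · K² · (m⁻⁴·cd²) = kg·s⁻⁵·A⁻¹·K²·cd².
Right side:
  Sv = J/kg (equivalent dose = energy per mass),
      = m²·s⁻².
  S = 1/Ω (conductance is reciprocal resistance),
      = kg⁻¹·m⁻²·s³·A².
  So S⁻¹ = kg·m²·s⁻³·A⁻².
  C = A·s = s·A (charge = current × time).
  So C⁻¹ = s⁻¹·A⁻¹.
  J = N·m (work = force × distance),
      = kg·m²·s⁻².
  lx = lm/m² (illuminance = luminous flux per area),
      = m⁻²·cd.
  So lx² = m⁻⁴·cd².
  Combining: K²·Sv·S⁻¹·C⁻¹·J·lx² = K² · (m²·s⁻²) · (kg·m²·s⁻³·A⁻²) · (s⁻¹·A⁻¹) · (kg·m²·s⁻²) · (m⁻⁴·cd²) = kg²·m²·s⁻⁸·A⁻³·K²·cd².
Left is kg·s⁻⁵·A⁻¹·K²·cd²; right is kg²·m²·s⁻⁸·A⁻³·K²·cd² — different.

No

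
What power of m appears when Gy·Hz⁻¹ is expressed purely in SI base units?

2

Gy = J/kg (absorbed dose = energy per mass),
    = m²·s⁻².
Hz = 1/s = s⁻¹ (frequency is cycles per second).
So Hz⁻¹ = s.
Combining: Gy·Hz⁻¹ = (m²·s⁻²) · s = m²·s⁻¹.
The exponent of m is 2.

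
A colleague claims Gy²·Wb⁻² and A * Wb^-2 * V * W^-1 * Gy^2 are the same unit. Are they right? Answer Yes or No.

Left side:
  Gy = m²·s⁻².
  So Gy² = m⁴·s⁻⁴.
  Wb = kg·m²·s⁻²·A⁻¹.
  So Wb⁻² = kg⁻²·m⁻⁴·s⁴·A².
  Combining: Gy²·Wb⁻² = (m⁴·s⁻⁴) · (kg⁻²·m⁻⁴·s⁴·A²) = kg⁻²·A².
Right side:
  Wb = kg·m²·s⁻²·A⁻¹.
  So Wb⁻² = kg⁻²·m⁻⁴·s⁴·A².
  V = kg·m²·s⁻³·A⁻¹.
  W = kg·m²·s⁻³.
  So W⁻¹ = kg⁻¹·m⁻²·s³.
  Gy = m²·s⁻².
  So Gy² = m⁴·s⁻⁴.
  Combining: A·Wb⁻²·V·W⁻¹·Gy² = A · (kg⁻²·m⁻⁴·s⁴·A²) · (kg·m²·s⁻³·A⁻¹) · (kg⁻¹·m⁻²·s³) · (m⁴·s⁻⁴) = kg⁻²·A².
Both reduce to kg⁻²·A².

Yes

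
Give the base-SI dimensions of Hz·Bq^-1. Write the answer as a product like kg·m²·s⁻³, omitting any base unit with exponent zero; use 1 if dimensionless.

Hz = 1/s = s⁻¹ (frequency is cycles per second).
Bq = 1/s = s⁻¹ (activity is decays per second).
So Bq⁻¹ = s.
Combining: Hz·Bq⁻¹ = s⁻¹ · s = 1.

1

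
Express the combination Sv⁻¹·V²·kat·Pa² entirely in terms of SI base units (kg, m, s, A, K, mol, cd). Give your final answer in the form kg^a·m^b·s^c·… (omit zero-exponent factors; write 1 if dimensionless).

Sv = J/kg (equivalent dose = energy per mass),
    = m²·s⁻².
So Sv⁻¹ = m⁻²·s².
V = W/A (potential = power per current),
    = kg·m²·s⁻³·A⁻¹.
So V² = kg²·m⁴·s⁻⁶·A⁻².
kat = mol/s = s⁻¹·mol (catalytic activity).
Pa = N/m² (pressure = force per area),
    = kg·m⁻¹·s⁻².
So Pa² = kg²·m⁻²·s⁻⁴.
Combining: Sv⁻¹·V²·kat·Pa² = (m⁻²·s²) · (kg²·m⁴·s⁻⁶·A⁻²) · (s⁻¹·mol) · (kg²·m⁻²·s⁻⁴) = kg⁴·s⁻⁹·A⁻²·mol.

kg⁴·s⁻⁹·A⁻²·mol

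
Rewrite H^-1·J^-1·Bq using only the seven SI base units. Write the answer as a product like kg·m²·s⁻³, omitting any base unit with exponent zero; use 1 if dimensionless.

kg⁻²·m⁻⁴·s³·A²

H = Wb/A (inductance = flux per current),
    = kg·m²·s⁻²·A⁻².
So H⁻¹ = kg⁻¹·m⁻²·s²·A².
J = N·m (work = force × distance),
    = kg·m²·s⁻².
So J⁻¹ = kg⁻¹·m⁻²·s².
Bq = 1/s = s⁻¹ (activity is decays per second).
Combining: H⁻¹·J⁻¹·Bq = (kg⁻¹·m⁻²·s²·A²) · (kg⁻¹·m⁻²·s²) · s⁻¹ = kg⁻²·m⁻⁴·s³·A².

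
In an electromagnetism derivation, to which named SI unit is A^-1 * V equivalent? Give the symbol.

Ω

V = kg·m²·s⁻³·A⁻¹.
Combining: A⁻¹·V = A⁻¹ · (kg·m²·s⁻³·A⁻¹) = kg·m²·s⁻³·A⁻².
kg·m²·s⁻³·A⁻² is the base-SI form of the ohm.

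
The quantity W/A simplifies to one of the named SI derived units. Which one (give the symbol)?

V

W = J/s (power = energy per time),
    = kg·m²·s⁻³.
Combining: W·A⁻¹ = (kg·m²·s⁻³) · A⁻¹ = kg·m²·s⁻³·A⁻¹.
kg·m²·s⁻³·A⁻¹ is the base-SI form of the volt.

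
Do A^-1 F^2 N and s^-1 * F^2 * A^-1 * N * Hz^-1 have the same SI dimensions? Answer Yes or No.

Yes

Left side:
  F = C/V (capacitance = charge per voltage),
      = A·s/(kg·m²·s⁻³·A⁻¹) (substituting C and V),
      = kg⁻¹·m⁻²·s⁴·A².
  So F² = kg⁻²·m⁻⁴·s⁸·A⁴.
  N = kg·m/s² = kg·m·s⁻² (force = mass × acceleration).
  Combining: A⁻¹·F²·N = A⁻¹ · (kg⁻²·m⁻⁴·s⁸·A⁴) · (kg·m·s⁻²) = kg⁻¹·m⁻³·s⁶·A³.
Right side:
  F = C/V (capacitance = charge per voltage),
      = A·s/(kg·m²·s⁻³·A⁻¹) (substituting C and V),
      = kg⁻¹·m⁻²·s⁴·A².
  So F² = kg⁻²·m⁻⁴·s⁸·A⁴.
  N = kg·m/s² = kg·m·s⁻² (force = mass × acceleration).
  Hz = 1/s = s⁻¹ (frequency is cycles per second).
  So Hz⁻¹ = s.
  Combining: s⁻¹·F²·A⁻¹·N·Hz⁻¹ = s⁻¹ · (kg⁻²·m⁻⁴·s⁸·A⁴) · A⁻¹ · (kg·m·s⁻²) · s = kg⁻¹·m⁻³·s⁶·A³.
Both reduce to kg⁻¹·m⁻³·s⁶·A³.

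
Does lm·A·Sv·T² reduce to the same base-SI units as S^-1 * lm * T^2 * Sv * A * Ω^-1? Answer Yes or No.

Yes

Left side:
  lm = cd·sr = cd (luminous flux; sr is dimensionless).
  Sv = J/kg (equivalent dose = energy per mass),
      = m²·s⁻².
  T = Wb/m² (flux density = flux per area),
      = kg·s⁻²·A⁻¹.
  So T² = kg²·s⁻⁴·A⁻².
  Combining: lm·A·Sv·T² = cd · A · (m²·s⁻²) · (kg²·s⁻⁴·A⁻²) = kg²·m²·s⁻⁶·A⁻¹·cd.
Right side:
  S = 1/Ω (conductance is reciprocal resistance),
      = kg⁻¹·m⁻²·s³·A².
  So S⁻¹ = kg·m²·s⁻³·A⁻².
  lm = cd·sr = cd (luminous flux; sr is dimensionless).
  T = Wb/m² (flux density = flux per area),
      = kg·s⁻²·A⁻¹.
  So T² = kg²·s⁻⁴·A⁻².
  Sv = J/kg (equivalent dose = energy per mass),
      = m²·s⁻².
  Ω = V/A (resistance = voltage per current),
      = kg·m²·s⁻³·A⁻².
  So Ω⁻¹ = kg⁻¹·m⁻²·s³·A².
  Combining: S⁻¹·lm·T²·Sv·A·Ω⁻¹ = (kg·m²·s⁻³·A⁻²) · cd · (kg²·s⁻⁴·A⁻²) · (m²·s⁻²) · A · (kg⁻¹·m⁻²·s³·A²) = kg²·m²·s⁻⁶·A⁻¹·cd.
Both reduce to kg²·m²·s⁻⁶·A⁻¹·cd.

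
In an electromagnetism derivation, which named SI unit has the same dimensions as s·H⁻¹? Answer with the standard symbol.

S

H = Wb/A (inductance = flux per current),
    = kg·m²·s⁻²·A⁻².
So H⁻¹ = kg⁻¹·m⁻²·s²·A².
Combining: s·H⁻¹ = s · (kg⁻¹·m⁻²·s²·A²) = kg⁻¹·m⁻²·s³·A².
kg⁻¹·m⁻²·s³·A² is the base-SI form of the siemens.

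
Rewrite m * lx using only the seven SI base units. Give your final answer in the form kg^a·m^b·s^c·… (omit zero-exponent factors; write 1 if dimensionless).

lx = lm/m² (illuminance = luminous flux per area),
    = m⁻²·cd.
Combining: m·lx = m · (m⁻²·cd) = m⁻¹·cd.

m⁻¹·cd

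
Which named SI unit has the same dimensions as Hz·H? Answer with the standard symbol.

Ω

Hz = 1/s = s⁻¹ (frequency is cycles per second).
H = Wb/A (inductance = flux per current),
    = kg·m²·s⁻²·A⁻².
Combining: Hz·H = s⁻¹ · (kg·m²·s⁻²·A⁻²) = kg·m²·s⁻³·A⁻².
kg·m²·s⁻³·A⁻² is the base-SI form of the ohm.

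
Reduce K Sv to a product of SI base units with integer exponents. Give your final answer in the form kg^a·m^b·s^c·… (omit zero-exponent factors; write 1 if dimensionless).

m²·s⁻²·K

Sv = J/kg (equivalent dose = energy per mass),
    = m²·s⁻².
Combining: K·Sv = K · (m²·s⁻²) = m²·s⁻²·K.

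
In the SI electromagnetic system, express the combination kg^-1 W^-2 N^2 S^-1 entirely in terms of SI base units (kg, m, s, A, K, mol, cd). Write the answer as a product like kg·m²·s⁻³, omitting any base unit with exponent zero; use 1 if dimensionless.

s⁻¹·A⁻²

W = J/s (power = energy per time),
    = kg·m²·s⁻³.
So W⁻² = kg⁻²·m⁻⁴·s⁶.
N = kg·m/s² = kg·m·s⁻² (force = mass × acceleration).
So N² = kg²·m²·s⁻⁴.
S = 1/Ω (conductance is reciprocal resistance),
    = kg⁻¹·m⁻²·s³·A².
So S⁻¹ = kg·m²·s⁻³·A⁻².
Combining: kg⁻¹·W⁻²·N²·S⁻¹ = kg⁻¹ · (kg⁻²·m⁻⁴·s⁶) · (kg²·m²·s⁻⁴) · (kg·m²·s⁻³·A⁻²) = s⁻¹·A⁻².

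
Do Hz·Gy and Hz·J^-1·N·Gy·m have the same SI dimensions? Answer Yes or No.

Yes

Left side:
  Hz = 1/s = s⁻¹ (frequency is cycles per second).
  Gy = J/kg (absorbed dose = energy per mass),
      = m²·s⁻².
  Combining: Hz·Gy = s⁻¹ · (m²·s⁻²) = m²·s⁻³.
Right side:
  Hz = 1/s = s⁻¹ (frequency is cycles per second).
  J = N·m (work = force × distance),
      = kg·m²·s⁻².
  So J⁻¹ = kg⁻¹·m⁻²·s².
  N = kg·m/s² = kg·m·s⁻² (force = mass × acceleration).
  Gy = J/kg (absorbed dose = energy per mass),
      = m²·s⁻².
  Combining: Hz·J⁻¹·N·Gy·m = s⁻¹ · (kg⁻¹·m⁻²·s²) · (kg·m·s⁻²) · (m²·s⁻²) · m = m²·s⁻³.
Both reduce to m²·s⁻³.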